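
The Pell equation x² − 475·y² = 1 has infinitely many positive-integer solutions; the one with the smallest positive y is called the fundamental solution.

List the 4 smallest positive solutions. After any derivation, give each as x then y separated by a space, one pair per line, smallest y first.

57799 2652
6681448801 306565896
772362118440199 35438404443156
89283516160768675201 4096608676513381392

[21; 1,3,1,6,2,6,1,3,1,42] for √475; ℓ=10 ⇒ convergent index 9
step 0: (21, 1)  from 21·(1,0) + (0,1)
step 1: (22, 1)  from 1·(21,1) + (1,0)
…
step 3: (109, 5)  from 1·(87,4) + (22,1)
step 4: (741, 34)  from 6·(109,5) + (87,4)
…
step 6: (10287, 472)  from 6·(1591,73) + (741,34)
…
step 8: (45921, 2107)  from 3·(11878,545) + (10287,472)
step 9: (57799, 2652)  from 1·(45921,2107) + (11878,545)
(x₁, y₁) = (57799, 2652);  57799² − 475·2652² = 1 ✓
(57799+2652√475)^2 = 6681448801 + 306565896√475
(57799+2652√475)^3 = 772362118440199 + 35438404443156√475
(57799+2652√475)^4 = 89283516160768675201 + 4096608676513381392√475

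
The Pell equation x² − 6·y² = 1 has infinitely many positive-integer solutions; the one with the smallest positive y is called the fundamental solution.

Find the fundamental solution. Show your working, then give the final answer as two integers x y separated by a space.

[2; 2,4] for √6; ℓ=2 ⇒ convergent index 1
k=0  a_k=2  p_k/q_k = 2/1
k=1  a_k=2  p_k/q_k = 5/2
→ (5, 2).  Check: 5²=25, 6·2²=24, difference 1.

5 2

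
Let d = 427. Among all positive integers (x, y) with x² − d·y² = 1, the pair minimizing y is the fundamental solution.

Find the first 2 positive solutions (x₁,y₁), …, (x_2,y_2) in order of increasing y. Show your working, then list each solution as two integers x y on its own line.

√427 = [20; 1,1,1,40, …], period ℓ=4 (even) → k=3
i=0: a=20 ⇒ p=20, q=1
i=1: a=1 ⇒ p=21, q=1
i=2: a=1 ⇒ p=41, q=2
i=3: a=1 ⇒ p=62, q=3
(x₁, y₁) = (62, 3);  62² − 427·3² = 1 ✓
k=2:  x_2 = 62·62+427·3·3 = 7687,  y_2 = 62·3+3·62 = 372

62 3
7687 372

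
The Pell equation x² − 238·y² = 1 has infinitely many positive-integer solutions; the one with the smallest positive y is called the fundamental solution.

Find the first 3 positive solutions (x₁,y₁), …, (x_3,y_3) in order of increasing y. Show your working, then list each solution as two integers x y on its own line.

√238 = [15; 2,2,1,14,1,2,2,30, …], period ℓ=8 (even) → k=7
k=0  a_k=15  p_k/q_k = 15/1
…
k=5  a_k=1  p_k/q_k = 1697/110
k=6  a_k=2  p_k/q_k = 4983/323
k=7  a_k=2  p_k/q_k = 11663/756
(x₁, y₁) = (11663, 756);  11663² − 238·756² = 1 ✓
n=2: (11663,756)∘(11663,756) = (11663·11663+238·756·756, 11663·756+756·11663) = (272051137,17634456)
n=3: (272051137,17634456)∘(11663,756) = (11663·272051137+238·756·17634456, 11663·17634456+756·272051137) = (6345864809999,411341319900)

11663 756
272051137 17634456
6345864809999 411341319900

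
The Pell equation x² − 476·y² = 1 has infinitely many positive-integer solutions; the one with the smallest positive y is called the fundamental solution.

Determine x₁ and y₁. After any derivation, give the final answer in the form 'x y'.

d=476: √d = [21; 1,4,2,10,2,4,1,42] (ℓ=8, even), read p_7/q_7
i=0: a=21 ⇒ p=21, q=1
i=1: a=1 ⇒ p=22, q=1
…
i=3: a=2 ⇒ p=240, q=11
i=4: a=10 ⇒ p=2509, q=115
…
i=6: a=4 ⇒ p=23541, q=1079
i=7: a=1 ⇒ p=28799, q=1320
→ (28799, 1320).  Check: 28799²=829382401, 476·1320²=829382400, difference 1.

28799 1320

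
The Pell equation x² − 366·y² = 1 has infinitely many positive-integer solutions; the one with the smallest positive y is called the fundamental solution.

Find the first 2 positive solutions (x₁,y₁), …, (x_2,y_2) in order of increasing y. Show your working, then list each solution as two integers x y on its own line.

907925 47458
1648655611249 86176609300

[19; 7,1,1,1,2,12,2,1,1,1,7,38] for √366; ℓ=12 ⇒ convergent index 11
a_0=19:  p_0=19·1+0=19,  q_0=19·0+1=1
…
a_3=1:  p_3=1·153+134=287,  q_3=1·8+7=15
a_4=1:  p_4=1·287+153=440,  q_4=1·15+8=23
…
a_8=1:  p_8=1·30055+14444=44499,  q_8=1·1571+755=2326
a_9=1:  p_9=1·44499+30055=74554,  q_9=1·2326+1571=3897
a_10=1:  p_10=1·74554+44499=119053,  q_10=1·3897+2326=6223
a_11=7:  p_11=7·119053+74554=907925,  q_11=7·6223+3897=47458
→ (907925, 47458).  Check: 907925²=824327805625, 366·47458²=824327805624, difference 1.
(907925+47458√366)^2 = 1648655611249 + 86176609300√366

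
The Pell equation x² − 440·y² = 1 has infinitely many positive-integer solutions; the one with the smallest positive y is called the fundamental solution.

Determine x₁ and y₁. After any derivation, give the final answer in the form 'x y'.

√440 = [20; 1,40, …], period ℓ=2 (even) → k=1
k=0  a_k=20  p_k/q_k = 20/1
k=1  a_k=1  p_k/q_k = 21/1
(x₁, y₁) = (21, 1);  21² − 440·1² = 1 ✓

21 1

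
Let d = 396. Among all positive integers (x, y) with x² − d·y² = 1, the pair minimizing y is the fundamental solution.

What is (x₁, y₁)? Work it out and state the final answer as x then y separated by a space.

199 10

√396 = [19; 1,8,1,38, …], period ℓ=4 (even) → k=3
k=0  a_k=19  p_k/q_k = 19/1
k=1  a_k=1  p_k/q_k = 20/1
k=2  a_k=8  p_k/q_k = 179/9
k=3  a_k=1  p_k/q_k = 199/10
→ (199, 10).  Check: 199²=39601, 396·10²=39600, difference 1.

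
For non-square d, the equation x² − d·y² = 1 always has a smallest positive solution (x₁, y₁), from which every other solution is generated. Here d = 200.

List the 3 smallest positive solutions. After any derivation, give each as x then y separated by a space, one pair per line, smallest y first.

99 7
19601 1386
3880899 274421

d=200: √d = [14; 7,28] (ℓ=2, even), read p_1/q_1
i=0: a=14 ⇒ p=14, q=1
i=1: a=7 ⇒ p=99, q=7
→ (99, 7).  Check: 99²=9801, 200·7²=9800, difference 1.
k=2:  x_2 = 99·99+200·7·7 = 19601,  y_2 = 99·7+7·99 = 1386
k=3:  x_3 = 99·19601+200·7·1386 = 3880899,  y_3 = 99·1386+7·19601 = 274421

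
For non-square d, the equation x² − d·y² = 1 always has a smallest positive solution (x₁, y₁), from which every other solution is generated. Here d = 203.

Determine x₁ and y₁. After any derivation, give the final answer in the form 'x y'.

√203 = [14; 4,28, …], period ℓ=2 (even) → k=1
i=0: a=14 ⇒ p=14, q=1
i=1: a=4 ⇒ p=57, q=4
(x₁, y₁) = (57, 4);  57² − 203·4² = 1 ✓

57 4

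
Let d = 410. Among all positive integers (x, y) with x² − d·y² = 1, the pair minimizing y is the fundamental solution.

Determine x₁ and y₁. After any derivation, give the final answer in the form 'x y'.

81 4

[20; 4,40] for √410; ℓ=2 ⇒ convergent index 1
k=0  a_k=20  p_k/q_k = 20/1
k=1  a_k=4  p_k/q_k = 81/4
fundamental: x₁=81, y₁=4  (since 6561 − 410·16 = 1)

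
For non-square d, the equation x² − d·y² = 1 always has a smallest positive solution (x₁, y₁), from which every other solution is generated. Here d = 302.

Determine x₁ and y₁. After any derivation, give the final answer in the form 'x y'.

4276623 246092

d=302: √d = [17; 2,1,1,1,4,…,1,2,34] (ℓ=16, even), read p_15/q_15
step 0: (17, 1)  from 17·(1,0) + (0,1)
…
step 5: (643, 37)  from 4·(139,8) + (87,5)
…
step 8: (34513, 1986)  from 16·(2068,119) + (1425,82)
…
step 10: (107675, 6196)  from 2·(36581,2105) + (34513,1986)
step 11: (467281, 26889)  from 4·(107675,6196) + (36581,2105)
…
step 13: (1042237, 59974)  from 1·(574956,33085) + (467281,26889)
step 14: (1617193, 93059)  from 1·(1042237,59974) + (574956,33085)
step 15: (4276623, 246092)  from 2·(1617193,93059) + (1042237,59974)
→ (4276623, 246092).  Check: 4276623²=18289504284129, 302·246092²=18289504284128, difference 1.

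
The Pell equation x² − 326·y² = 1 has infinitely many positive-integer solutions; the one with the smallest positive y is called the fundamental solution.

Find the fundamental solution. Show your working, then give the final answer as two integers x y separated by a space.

√326 → a₀=18, period (18,36); ℓ=2 even so k=1
step 0: (18, 1)  from 18·(1,0) + (0,1)
step 1: (325, 18)  from 18·(18,1) + (1,0)
→ (325, 18).  Check: 325²=105625, 326·18²=105624, difference 1.

325 18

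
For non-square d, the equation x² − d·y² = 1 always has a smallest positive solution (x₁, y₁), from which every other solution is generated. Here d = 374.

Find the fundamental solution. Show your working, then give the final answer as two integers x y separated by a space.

√374 → a₀=19, period (2,1,18,1,2,38); ℓ=6 even so k=5
k=0  a_k=19  p_k/q_k = 19/1
…
k=2  a_k=1  p_k/q_k = 58/3
…
k=4  a_k=1  p_k/q_k = 1141/59
k=5  a_k=2  p_k/q_k = 3365/174
(x₁, y₁) = (3365, 174);  3365² − 374·174² = 1 ✓

3365 174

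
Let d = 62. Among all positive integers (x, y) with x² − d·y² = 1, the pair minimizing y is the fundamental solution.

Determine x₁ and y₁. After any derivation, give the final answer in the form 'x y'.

63 8

√62 → a₀=7, period (1,6,1,14); ℓ=4 even so k=3
a_0=7:  p_0=7·1+0=7,  q_0=7·0+1=1
a_1=1:  p_1=1·7+1=8,  q_1=1·1+0=1
a_2=6:  p_2=6·8+7=55,  q_2=6·1+1=7
a_3=1:  p_3=1·55+8=63,  q_3=1·7+1=8
(x₁, y₁) = (63, 8);  63² − 62·8² = 1 ✓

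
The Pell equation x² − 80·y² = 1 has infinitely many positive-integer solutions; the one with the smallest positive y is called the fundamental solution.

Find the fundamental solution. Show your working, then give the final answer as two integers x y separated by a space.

√80 = [8; 1,16, …], period ℓ=2 (even) → k=1
k=0  a_k=8  p_k/q_k = 8/1
k=1  a_k=1  p_k/q_k = 9/1
→ (9, 1).  Check: 9²=81, 80·1²=80, difference 1.

9 1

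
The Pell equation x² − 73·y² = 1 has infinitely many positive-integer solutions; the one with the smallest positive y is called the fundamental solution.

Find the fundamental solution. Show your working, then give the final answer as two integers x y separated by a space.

2281249 267000

[8; 1,1,5,5,1,1,16] for √73; ℓ=7 ⇒ convergent index 13
a_0=8:  p_0=8·1+0=8,  q_0=8·0+1=1
a_1=1:  p_1=1·8+1=9,  q_1=1·1+0=1
a_2=1:  p_2=1·9+8=17,  q_2=1·1+1=2
a_3=5:  p_3=5·17+9=94,  q_3=5·2+1=11
…
a_5=1:  p_5=1·487+94=581,  q_5=1·57+11=68
a_6=1:  p_6=1·581+487=1068,  q_6=1·68+57=125
a_7=16:  p_7=16·1068+581=17669,  q_7=16·125+68=2068
a_8=1:  p_8=1·17669+1068=18737,  q_8=1·2068+125=2193
a_9=1:  p_9=1·18737+17669=36406,  q_9=1·2193+2068=4261
a_10=5:  p_10=5·36406+18737=200767,  q_10=5·4261+2193=23498
a_11=5:  p_11=5·200767+36406=1040241,  q_11=5·23498+4261=121751
a_12=1:  p_12=1·1040241+200767=1241008,  q_12=1·121751+23498=145249
a_13=1:  p_13=1·1241008+1040241=2281249,  q_13=1·145249+121751=267000
→ (2281249, 267000).  Check: 2281249²=5204097000001, 73·267000²=5204097000000, difference 1.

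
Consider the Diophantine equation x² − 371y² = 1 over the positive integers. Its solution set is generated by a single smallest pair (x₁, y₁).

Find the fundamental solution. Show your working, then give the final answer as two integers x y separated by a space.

1695 88

√371 = [19; 3,1,4,1,3,38, …], period ℓ=6 (even) → k=5
i=0: a=19 ⇒ p=19, q=1
i=1: a=3 ⇒ p=58, q=3
i=2: a=1 ⇒ p=77, q=4
i=3: a=4 ⇒ p=366, q=19
i=4: a=1 ⇒ p=443, q=23
i=5: a=3 ⇒ p=1695, q=88
(x₁, y₁) = (1695, 88);  1695² − 371·88² = 1 ✓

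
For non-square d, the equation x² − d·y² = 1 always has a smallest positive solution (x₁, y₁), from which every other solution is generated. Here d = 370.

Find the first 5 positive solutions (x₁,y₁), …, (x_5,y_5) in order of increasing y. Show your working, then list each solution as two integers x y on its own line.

213859 11118
91471343761 4755368724
39123940210553539 2033956799880714
16734013458886067250241 869959934526623861928
7157438768568706971928026499 372097523273824548176239590

d=370: √d = [19; 4,4,38] (ℓ=3, odd), read p_5/q_5
i=0: a=19 ⇒ p=19, q=1
i=1: a=4 ⇒ p=77, q=4
i=2: a=4 ⇒ p=327, q=17
i=3: a=38 ⇒ p=12503, q=650
i=4: a=4 ⇒ p=50339, q=2617
i=5: a=4 ⇒ p=213859, q=11118
(x₁, y₁) = (213859, 11118);  213859² − 370·11118² = 1 ✓
(x_2, y_2) = (213859·213859 + 370·11118·11118, 213859·11118 + 11118·213859) = (91471343761, 4755368724)
(x_3, y_3) = (213859·91471343761 + 370·11118·4755368724, 213859·4755368724 + 11118·91471343761) = (39123940210553539, 2033956799880714)
(x_4, y_4) = (213859·39123940210553539 + 370·11118·2033956799880714, 213859·2033956799880714 + 11118·39123940210553539) = (16734013458886067250241, 869959934526623861928)
(x_5, y_5) = (213859·16734013458886067250241 + 370·11118·869959934526623861928, 213859·869959934526623861928 + 11118·16734013458886067250241) = (7157438768568706971928026499, 372097523273824548176239590)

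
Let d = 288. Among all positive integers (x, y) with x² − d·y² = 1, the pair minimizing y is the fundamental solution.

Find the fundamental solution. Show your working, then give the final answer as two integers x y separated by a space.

17 1

[16; 1,32] for √288; ℓ=2 ⇒ convergent index 1
a_0=16:  p_0=16·1+0=16,  q_0=16·0+1=1
a_1=1:  p_1=1·16+1=17,  q_1=1·1+0=1
fundamental: x₁=17, y₁=1  (since 289 − 288·1 = 1)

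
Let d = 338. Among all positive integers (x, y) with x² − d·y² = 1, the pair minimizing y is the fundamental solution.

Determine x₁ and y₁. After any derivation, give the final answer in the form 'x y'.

√338 = [18; 2,1,1,2,36, …], period ℓ=5 (odd) → k=9
a_0=18:  p_0=18·1+0=18,  q_0=18·0+1=1
…
a_3=1:  p_3=1·55+37=92,  q_3=1·3+2=5
…
a_5=36:  p_5=36·239+92=8696,  q_5=36·13+5=473
a_6=2:  p_6=2·8696+239=17631,  q_6=2·473+13=959
a_7=1:  p_7=1·17631+8696=26327,  q_7=1·959+473=1432
a_8=1:  p_8=1·26327+17631=43958,  q_8=1·1432+959=2391
a_9=2:  p_9=2·43958+26327=114243,  q_9=2·2391+1432=6214
→ (114243, 6214).  Check: 114243²=13051463049, 338·6214²=13051463048, difference 1.

114243 6214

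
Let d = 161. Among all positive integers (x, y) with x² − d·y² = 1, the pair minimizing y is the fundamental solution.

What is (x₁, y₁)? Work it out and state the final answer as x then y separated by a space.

√161 = [12; 1,2,4,1,2,1,4,2,1,24, …], period ℓ=10 (even) → k=9
k=0  a_k=12  p_k/q_k = 12/1
k=1  a_k=1  p_k/q_k = 13/1
k=2  a_k=2  p_k/q_k = 38/3
…
k=8  a_k=2  p_k/q_k = 8108/639
k=9  a_k=1  p_k/q_k = 11775/928
fundamental: x₁=11775, y₁=928  (since 138650625 − 161·861184 = 1)

11775 928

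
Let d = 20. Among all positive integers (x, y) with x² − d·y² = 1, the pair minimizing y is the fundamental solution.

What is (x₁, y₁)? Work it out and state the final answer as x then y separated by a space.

√20 → a₀=4, period (2,8); ℓ=2 even so k=1
i=0: a=4 ⇒ p=4, q=1
i=1: a=2 ⇒ p=9, q=2
fundamental: x₁=9, y₁=2  (since 81 − 20·4 = 1)

9 2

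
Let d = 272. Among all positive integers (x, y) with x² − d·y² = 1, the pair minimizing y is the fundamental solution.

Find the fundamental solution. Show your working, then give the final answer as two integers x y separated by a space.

33 2

[16; 2,32] for √272; ℓ=2 ⇒ convergent index 1
a_0=16:  p_0=16·1+0=16,  q_0=16·0+1=1
a_1=2:  p_1=2·16+1=33,  q_1=2·1+0=2
fundamental: x₁=33, y₁=2  (since 1089 − 272·4 = 1)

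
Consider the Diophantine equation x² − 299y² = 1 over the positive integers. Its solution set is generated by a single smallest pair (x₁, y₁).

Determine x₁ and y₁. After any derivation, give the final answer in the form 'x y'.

415 24

√299 → a₀=17, period (3,2,3,34); ℓ=4 even so k=3
a_0=17:  p_0=17·1+0=17,  q_0=17·0+1=1
a_1=3:  p_1=3·17+1=52,  q_1=3·1+0=3
a_2=2:  p_2=2·52+17=121,  q_2=2·3+1=7
a_3=3:  p_3=3·121+52=415,  q_3=3·7+3=24
(x₁, y₁) = (415, 24);  415² − 299·24² = 1 ✓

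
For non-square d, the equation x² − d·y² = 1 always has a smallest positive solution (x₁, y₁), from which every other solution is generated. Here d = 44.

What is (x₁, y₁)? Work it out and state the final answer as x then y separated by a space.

√44 = [6; 1,1,1,2,1,1,1,12, …], period ℓ=8 (even) → k=7
i=0: a=6 ⇒ p=6, q=1
…
i=3: a=1 ⇒ p=20, q=3
i=4: a=2 ⇒ p=53, q=8
…
i=6: a=1 ⇒ p=126, q=19
i=7: a=1 ⇒ p=199, q=30
fundamental: x₁=199, y₁=30  (since 39601 − 44·900 = 1)

199 30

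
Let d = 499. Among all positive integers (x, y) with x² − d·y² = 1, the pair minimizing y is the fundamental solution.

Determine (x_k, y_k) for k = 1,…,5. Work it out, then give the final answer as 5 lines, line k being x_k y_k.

4490 201
40320199 1804980
362075382530 16208720199
3251436894799201 145554305582040
29197902953221442450 1307077647917999001

[22; 2,1,21,1,2,44] for √499; ℓ=6 ⇒ convergent index 5
k=0  a_k=22  p_k/q_k = 22/1
k=1  a_k=2  p_k/q_k = 45/2
…
k=4  a_k=1  p_k/q_k = 1519/68
k=5  a_k=2  p_k/q_k = 4490/201
(x₁, y₁) = (4490, 201);  4490² − 499·201² = 1 ✓
k=2:  x_2 = 4490·4490+499·201·201 = 40320199,  y_2 = 4490·201+201·4490 = 1804980
k=3:  x_3 = 4490·40320199+499·201·1804980 = 362075382530,  y_3 = 4490·1804980+201·40320199 = 16208720199
k=4:  x_4 = 4490·362075382530+499·201·16208720199 = 3251436894799201,  y_4 = 4490·16208720199+201·362075382530 = 145554305582040
k=5:  x_5 = 4490·3251436894799201+499·201·145554305582040 = 29197902953221442450,  y_5 = 4490·145554305582040+201·3251436894799201 = 1307077647917999001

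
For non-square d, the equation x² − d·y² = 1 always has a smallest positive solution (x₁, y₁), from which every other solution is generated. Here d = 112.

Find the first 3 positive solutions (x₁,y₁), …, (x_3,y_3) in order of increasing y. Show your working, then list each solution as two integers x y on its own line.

127 12
32257 3048
8193151 774180

√112 → a₀=10, period (1,1,2,1,1,20); ℓ=6 even so k=5
a_0=10:  p_0=10·1+0=10,  q_0=10·0+1=1
…
a_4=1:  p_4=1·53+21=74,  q_4=1·5+2=7
a_5=1:  p_5=1·74+53=127,  q_5=1·7+5=12
(x₁, y₁) = (127, 12);  127² − 112·12² = 1 ✓
k=2:  x_2 = 127·127+112·12·12 = 32257,  y_2 = 127·12+12·127 = 3048
k=3:  x_3 = 127·32257+112·12·3048 = 8193151,  y_3 = 127·3048+12·32257 = 774180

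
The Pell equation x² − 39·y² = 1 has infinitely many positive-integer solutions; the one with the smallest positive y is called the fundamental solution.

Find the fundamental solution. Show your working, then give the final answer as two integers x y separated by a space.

25 4

√39 → a₀=6, period (4,12); ℓ=2 even so k=1
k=0  a_k=6  p_k/q_k = 6/1
k=1  a_k=4  p_k/q_k = 25/4
→ (25, 4).  Check: 25²=625, 39·4²=624, difference 1.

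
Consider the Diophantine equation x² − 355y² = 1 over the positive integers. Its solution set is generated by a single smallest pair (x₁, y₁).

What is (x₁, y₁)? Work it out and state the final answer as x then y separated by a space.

d=355: √d = [18; 1,5,3,3,1,6,1,3,3,5,1,36] (ℓ=12, even), read p_11/q_11
i=0: a=18 ⇒ p=18, q=1
…
i=2: a=5 ⇒ p=113, q=6
i=3: a=3 ⇒ p=358, q=19
i=4: a=3 ⇒ p=1187, q=63
…
i=6: a=6 ⇒ p=10457, q=555
i=7: a=1 ⇒ p=12002, q=637
…
i=10: a=5 ⇒ p=803418, q=42641
i=11: a=1 ⇒ p=954809, q=50676
fundamental: x₁=954809, y₁=50676  (since 911660226481 − 355·2568056976 = 1)

954809 50676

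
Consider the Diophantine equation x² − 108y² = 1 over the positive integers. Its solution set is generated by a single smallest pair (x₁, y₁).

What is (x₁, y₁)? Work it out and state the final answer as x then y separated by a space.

1351 130

[10; 2,1,1,4,1,1,2,20] for √108; ℓ=8 ⇒ convergent index 7
a_0=10:  p_0=10·1+0=10,  q_0=10·0+1=1
a_1=2:  p_1=2·10+1=21,  q_1=2·1+0=2
a_2=1:  p_2=1·21+10=31,  q_2=1·2+1=3
a_3=1:  p_3=1·31+21=52,  q_3=1·3+2=5
a_4=4:  p_4=4·52+31=239,  q_4=4·5+3=23
a_5=1:  p_5=1·239+52=291,  q_5=1·23+5=28
a_6=1:  p_6=1·291+239=530,  q_6=1·28+23=51
a_7=2:  p_7=2·530+291=1351,  q_7=2·51+28=130
(x₁, y₁) = (1351, 130);  1351² − 108·130² = 1 ✓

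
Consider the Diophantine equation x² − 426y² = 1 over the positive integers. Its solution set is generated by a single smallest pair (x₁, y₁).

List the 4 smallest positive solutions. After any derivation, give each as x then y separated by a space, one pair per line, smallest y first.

88751 4300
15753480001 763258600
2796274207048751 135479928012900
496344264283813920001 24047958181382517200

d=426: √d = [20; 1,1,1,3,2,6,2,3,1,1,1,40] (ℓ=12, even), read p_11/q_11
k=0  a_k=20  p_k/q_k = 20/1
…
k=3  a_k=1  p_k/q_k = 62/3
…
k=5  a_k=2  p_k/q_k = 516/25
k=6  a_k=6  p_k/q_k = 3323/161
…
k=10  a_k=1  p_k/q_k = 56780/2751
k=11  a_k=1  p_k/q_k = 88751/4300
fundamental: x₁=88751, y₁=4300  (since 7876740001 − 426·18490000 = 1)
n=2: (88751,4300)∘(88751,4300) = (88751·88751+426·4300·4300, 88751·4300+4300·88751) = (15753480001,763258600)
n=3: (15753480001,763258600)∘(88751,4300) = (88751·15753480001+426·4300·763258600, 88751·763258600+4300·15753480001) = (2796274207048751,135479928012900)
n=4: (2796274207048751,135479928012900)∘(88751,4300) = (88751·2796274207048751+426·4300·135479928012900, 88751·135479928012900+4300·2796274207048751) = (496344264283813920001,24047958181382517200)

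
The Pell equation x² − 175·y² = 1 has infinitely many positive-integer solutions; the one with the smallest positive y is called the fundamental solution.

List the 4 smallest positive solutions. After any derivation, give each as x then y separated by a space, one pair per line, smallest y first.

2024 153
8193151 619344
33165873224 2507104359
134255446617601 10148757825888

[13; 4,2,1,2,4,26] for √175; ℓ=6 ⇒ convergent index 5
step 0: (13, 1)  from 13·(1,0) + (0,1)
…
step 2: (119, 9)  from 2·(53,4) + (13,1)
…
step 4: (463, 35)  from 2·(172,13) + (119,9)
step 5: (2024, 153)  from 4·(463,35) + (172,13)
fundamental: x₁=2024, y₁=153  (since 4096576 − 175·23409 = 1)
(2024+153√175)^2 = 8193151 + 619344√175
(2024+153√175)^3 = 33165873224 + 2507104359√175
(2024+153√175)^4 = 134255446617601 + 10148757825888√175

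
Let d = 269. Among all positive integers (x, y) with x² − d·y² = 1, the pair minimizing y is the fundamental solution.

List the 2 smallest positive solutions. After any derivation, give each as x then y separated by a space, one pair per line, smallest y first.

√269 → a₀=16, period (2,2,32); ℓ=3 odd so k=5
i=0: a=16 ⇒ p=16, q=1
…
i=2: a=2 ⇒ p=82, q=5
…
i=4: a=2 ⇒ p=5396, q=329
i=5: a=2 ⇒ p=13449, q=820
→ (13449, 820).  Check: 13449²=180875601, 269·820²=180875600, difference 1.
k=2:  x_2 = 13449·13449+269·820·820 = 361751201,  y_2 = 13449·820+820·13449 = 22056360

13449 820
361751201 22056360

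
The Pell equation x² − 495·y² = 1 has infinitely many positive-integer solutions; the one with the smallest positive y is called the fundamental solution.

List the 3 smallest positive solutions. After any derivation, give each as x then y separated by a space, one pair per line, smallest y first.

[22; 4,44] for √495; ℓ=2 ⇒ convergent index 1
i=0: a=22 ⇒ p=22, q=1
i=1: a=4 ⇒ p=89, q=4
fundamental: x₁=89, y₁=4  (since 7921 − 495·16 = 1)
(89+4√495)^2 = 15841 + 712√495
(89+4√495)^3 = 2819609 + 126732√495

89 4
15841 712
2819609 126732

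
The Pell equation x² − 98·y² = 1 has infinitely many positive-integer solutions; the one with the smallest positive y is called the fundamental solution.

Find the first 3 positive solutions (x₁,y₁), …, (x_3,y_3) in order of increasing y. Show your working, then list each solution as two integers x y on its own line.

√98 = [9; 1,8,1,18, …], period ℓ=4 (even) → k=3
k=0  a_k=9  p_k/q_k = 9/1
…
k=2  a_k=8  p_k/q_k = 89/9
k=3  a_k=1  p_k/q_k = 99/10
fundamental: x₁=99, y₁=10  (since 9801 − 98·100 = 1)
(x_2, y_2) = (99·99 + 98·10·10, 99·10 + 10·99) = (19601, 1980)
(x_3, y_3) = (99·19601 + 98·10·1980, 99·1980 + 10·19601) = (3880899, 392030)

99 10
19601 1980
3880899 392030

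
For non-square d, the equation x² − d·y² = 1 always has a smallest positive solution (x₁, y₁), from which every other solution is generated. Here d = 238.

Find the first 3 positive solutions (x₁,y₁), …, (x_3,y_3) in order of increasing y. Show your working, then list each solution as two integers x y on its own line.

11663 756
272051137 17634456
6345864809999 411341319900

[15; 2,2,1,14,1,2,2,30] for √238; ℓ=8 ⇒ convergent index 7
step 0: (15, 1)  from 15·(1,0) + (0,1)
step 1: (31, 2)  from 2·(15,1) + (1,0)
…
step 3: (108, 7)  from 1·(77,5) + (31,2)
step 4: (1589, 103)  from 14·(108,7) + (77,5)
step 5: (1697, 110)  from 1·(1589,103) + (108,7)
step 6: (4983, 323)  from 2·(1697,110) + (1589,103)
step 7: (11663, 756)  from 2·(4983,323) + (1697,110)
fundamental: x₁=11663, y₁=756  (since 136025569 − 238·571536 = 1)
n=2: (11663,756)∘(11663,756) = (11663·11663+238·756·756, 11663·756+756·11663) = (272051137,17634456)
n=3: (272051137,17634456)∘(11663,756) = (11663·272051137+238·756·17634456, 11663·17634456+756·272051137) = (6345864809999,411341319900)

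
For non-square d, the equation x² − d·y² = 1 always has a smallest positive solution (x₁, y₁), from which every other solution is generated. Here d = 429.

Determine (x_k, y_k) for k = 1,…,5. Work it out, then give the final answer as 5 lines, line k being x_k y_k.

1524095 73584
4645731138049 224298012960
14161071197688057215 683702960124468816
43165635614076113391052801 2084056526021580302230080
131577058822456507006275549422975 6352600262053037158494583086384

[20; 1,2,2,9,1,12,1,9,2,2,1,40] for √429; ℓ=12 ⇒ convergent index 11
k=0  a_k=20  p_k/q_k = 20/1
…
k=3  a_k=2  p_k/q_k = 145/7
…
k=10  a_k=2  p_k/q_k = 1085636/52415
k=11  a_k=1  p_k/q_k = 1524095/73584
→ (1524095, 73584).  Check: 1524095²=2322865569025, 429·73584²=2322865569024, difference 1.
(1524095+73584√429)^2 = 4645731138049 + 224298012960√429
(1524095+73584√429)^3 = 14161071197688057215 + 683702960124468816√429
(1524095+73584√429)^4 = 43165635614076113391052801 + 2084056526021580302230080√429
(1524095+73584√429)^5 = 131577058822456507006275549422975 + 6352600262053037158494583086384√429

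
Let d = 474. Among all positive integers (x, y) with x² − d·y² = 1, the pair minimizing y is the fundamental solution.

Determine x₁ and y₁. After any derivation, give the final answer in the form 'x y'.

193549 8890

[21; 1,3,2,1,1,…,3,1,42] for √474; ℓ=14 ⇒ convergent index 13
step 0: (21, 1)  from 21·(1,0) + (0,1)
step 1: (22, 1)  from 1·(21,1) + (1,0)
step 2: (87, 4)  from 3·(22,1) + (21,1)
…
step 4: (283, 13)  from 1·(196,9) + (87,4)
step 5: (479, 22)  from 1·(283,13) + (196,9)
step 6: (762, 35)  from 1·(479,22) + (283,13)
step 7: (5051, 232)  from 6·(762,35) + (479,22)
step 8: (5813, 267)  from 1·(5051,232) + (762,35)
step 9: (10864, 499)  from 1·(5813,267) + (5051,232)
step 10: (16677, 766)  from 1·(10864,499) + (5813,267)
…
step 12: (149331, 6859)  from 3·(44218,2031) + (16677,766)
step 13: (193549, 8890)  from 1·(149331,6859) + (44218,2031)
fundamental: x₁=193549, y₁=8890  (since 37461215401 − 474·79032100 = 1)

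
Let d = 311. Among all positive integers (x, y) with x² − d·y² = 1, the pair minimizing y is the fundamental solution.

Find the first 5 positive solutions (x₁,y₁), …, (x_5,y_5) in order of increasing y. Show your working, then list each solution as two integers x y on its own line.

√311 → a₀=17, period (1,1,1,2,1,…,1,1,34); ℓ=16 even so k=15
k=0  a_k=17  p_k/q_k = 17/1
…
k=3  a_k=1  p_k/q_k = 53/3
k=4  a_k=2  p_k/q_k = 141/8
…
k=6  a_k=6  p_k/q_k = 1305/74
k=7  a_k=3  p_k/q_k = 4109/233
k=8  a_k=17  p_k/q_k = 71158/4035
k=9  a_k=3  p_k/q_k = 217583/12338
…
k=11  a_k=1  p_k/q_k = 1594239/90401
k=12  a_k=2  p_k/q_k = 4565134/258865
…
k=14  a_k=1  p_k/q_k = 10724507/608131
k=15  a_k=1  p_k/q_k = 16883880/957397
→ (16883880, 957397).  Check: 16883880²=285065403854400, 311·957397²=285065403854399, difference 1.
n=2: (16883880,957397)∘(16883880,957397) = (16883880·16883880+311·957397·957397, 16883880·957397+957397·16883880) = (570130807708799,32329152120720)
n=3: (570130807708799,32329152120720)∘(16883880,957397) = (16883880·570130807708799+311·957397·32329152120720, 16883880·32329152120720+957397·570130807708799) = (19252040283316857636360,1091683049815963029803)
n=4: (19252040283316857636360,1091683049815963029803)∘(16883880,957397) = (16883880·19252040283316857636360+311·957397·1091683049815963029803, 16883880·1091683049815963029803+957397·19252040283316857636360) = (650098275797375082487964044801,36863691222253451430108430560)
n=5: (650098275797375082487964044801,36863691222253451430108430560)∘(16883880,957397) = (16883880·650098275797375082487964044801+311·957397·36863691222253451430108430560, 16883880·36863691222253451430108430560+957397·650098275797375082487964044801) = (21952362553539551163393489436611779400,1244804277907160115380508441163715797)

16883880 957397
570130807708799 32329152120720
19252040283316857636360 1091683049815963029803
650098275797375082487964044801 36863691222253451430108430560
21952362553539551163393489436611779400 1244804277907160115380508441163715797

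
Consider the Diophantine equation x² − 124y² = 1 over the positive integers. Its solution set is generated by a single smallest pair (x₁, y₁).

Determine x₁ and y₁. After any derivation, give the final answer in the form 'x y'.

4620799 414960

[11; 7,2,1,1,1,…,2,7,22] for √124; ℓ=16 ⇒ convergent index 15
a_0=11:  p_0=11·1+0=11,  q_0=11·0+1=1
a_1=7:  p_1=7·11+1=78,  q_1=7·1+0=7
a_2=2:  p_2=2·78+11=167,  q_2=2·7+1=15
a_3=1:  p_3=1·167+78=245,  q_3=1·15+7=22
a_4=1:  p_4=1·245+167=412,  q_4=1·22+15=37
a_5=1:  p_5=1·412+245=657,  q_5=1·37+22=59
a_6=3:  p_6=3·657+412=2383,  q_6=3·59+37=214
a_7=1:  p_7=1·2383+657=3040,  q_7=1·214+59=273
a_8=4:  p_8=4·3040+2383=14543,  q_8=4·273+214=1306
a_9=1:  p_9=1·14543+3040=17583,  q_9=1·1306+273=1579
…
a_11=1:  p_11=1·67292+17583=84875,  q_11=1·6043+1579=7622
a_12=1:  p_12=1·84875+67292=152167,  q_12=1·7622+6043=13665
a_13=1:  p_13=1·152167+84875=237042,  q_13=1·13665+7622=21287
a_14=2:  p_14=2·237042+152167=626251,  q_14=2·21287+13665=56239
a_15=7:  p_15=7·626251+237042=4620799,  q_15=7·56239+21287=414960
(x₁, y₁) = (4620799, 414960);  4620799² − 124·414960² = 1 ✓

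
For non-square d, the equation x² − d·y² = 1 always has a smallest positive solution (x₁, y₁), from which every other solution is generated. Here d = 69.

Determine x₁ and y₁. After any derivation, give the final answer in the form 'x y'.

[8; 3,3,1,4,1,3,3,16] for √69; ℓ=8 ⇒ convergent index 7
k=0  a_k=8  p_k/q_k = 8/1
…
k=3  a_k=1  p_k/q_k = 108/13
…
k=6  a_k=3  p_k/q_k = 2384/287
k=7  a_k=3  p_k/q_k = 7775/936
fundamental: x₁=7775, y₁=936  (since 60450625 − 69·876096 = 1)

7775 936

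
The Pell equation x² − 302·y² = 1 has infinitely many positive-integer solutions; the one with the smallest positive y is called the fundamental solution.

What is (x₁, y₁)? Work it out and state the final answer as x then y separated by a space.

4276623 246092

√302 = [17; 2,1,1,1,4,…,1,2,34, …], period ℓ=16 (even) → k=15
k=0  a_k=17  p_k/q_k = 17/1
…
k=3  a_k=1  p_k/q_k = 87/5
…
k=5  a_k=4  p_k/q_k = 643/37
…
k=9  a_k=1  p_k/q_k = 36581/2105
k=10  a_k=2  p_k/q_k = 107675/6196
k=11  a_k=4  p_k/q_k = 467281/26889
k=12  a_k=1  p_k/q_k = 574956/33085
k=13  a_k=1  p_k/q_k = 1042237/59974
k=14  a_k=1  p_k/q_k = 1617193/93059
k=15  a_k=2  p_k/q_k = 4276623/246092
fundamental: x₁=4276623, y₁=246092  (since 18289504284129 − 302·60561272464 = 1)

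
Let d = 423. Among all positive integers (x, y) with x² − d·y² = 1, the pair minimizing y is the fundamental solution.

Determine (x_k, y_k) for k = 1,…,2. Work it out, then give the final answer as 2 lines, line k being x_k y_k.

d=423: √d = [20; 1,1,3,4,3,1,1,40] (ℓ=8, even), read p_7/q_7
a_0=20:  p_0=20·1+0=20,  q_0=20·0+1=1
…
a_2=1:  p_2=1·21+20=41,  q_2=1·1+1=2
a_3=3:  p_3=3·41+21=144,  q_3=3·2+1=7
…
a_5=3:  p_5=3·617+144=1995,  q_5=3·30+7=97
a_6=1:  p_6=1·1995+617=2612,  q_6=1·97+30=127
a_7=1:  p_7=1·2612+1995=4607,  q_7=1·127+97=224
fundamental: x₁=4607, y₁=224  (since 21224449 − 423·50176 = 1)
(4607+224√423)^2 = 42448897 + 2063936√423

4607 224
42448897 2063936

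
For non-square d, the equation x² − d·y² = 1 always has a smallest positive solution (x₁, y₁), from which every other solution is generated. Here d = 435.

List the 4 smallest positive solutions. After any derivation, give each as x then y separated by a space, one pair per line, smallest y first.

146 7
42631 2044
12448106 596841
3634804321 174275528

√435 → a₀=20, period (1,5,1,40); ℓ=4 even so k=3
i=0: a=20 ⇒ p=20, q=1
i=1: a=1 ⇒ p=21, q=1
i=2: a=5 ⇒ p=125, q=6
i=3: a=1 ⇒ p=146, q=7
→ (146, 7).  Check: 146²=21316, 435·7²=21315, difference 1.
k=2:  x_2 = 146·146+435·7·7 = 42631,  y_2 = 146·7+7·146 = 2044
k=3:  x_3 = 146·42631+435·7·2044 = 12448106,  y_3 = 146·2044+7·42631 = 596841
k=4:  x_4 = 146·12448106+435·7·596841 = 3634804321,  y_4 = 146·596841+7·12448106 = 174275528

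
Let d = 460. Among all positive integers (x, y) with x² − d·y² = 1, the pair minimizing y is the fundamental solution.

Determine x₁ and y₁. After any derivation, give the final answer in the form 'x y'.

2535751 118230

√460 → a₀=21, period (2,4,3,1,2,10,2,1,3,4,2,42); ℓ=12 even so k=11
step 0: (21, 1)  from 21·(1,0) + (0,1)
step 1: (43, 2)  from 2·(21,1) + (1,0)
step 2: (193, 9)  from 4·(43,2) + (21,1)
step 3: (622, 29)  from 3·(193,9) + (43,2)
step 4: (815, 38)  from 1·(622,29) + (193,9)
step 5: (2252, 105)  from 2·(815,38) + (622,29)
step 6: (23335, 1088)  from 10·(2252,105) + (815,38)
step 7: (48922, 2281)  from 2·(23335,1088) + (2252,105)
step 8: (72257, 3369)  from 1·(48922,2281) + (23335,1088)
…
step 10: (1135029, 52921)  from 4·(265693,12388) + (72257,3369)
step 11: (2535751, 118230)  from 2·(1135029,52921) + (265693,12388)
fundamental: x₁=2535751, y₁=118230  (since 6430033134001 − 460·13978332900 = 1)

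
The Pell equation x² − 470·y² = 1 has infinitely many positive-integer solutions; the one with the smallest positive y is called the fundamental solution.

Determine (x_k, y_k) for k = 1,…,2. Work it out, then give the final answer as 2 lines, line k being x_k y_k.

1691 78
5718961 263796

√470 = [21; 1,2,8,2,1,42, …], period ℓ=6 (even) → k=5
k=0  a_k=21  p_k/q_k = 21/1
…
k=2  a_k=2  p_k/q_k = 65/3
k=3  a_k=8  p_k/q_k = 542/25
k=4  a_k=2  p_k/q_k = 1149/53
k=5  a_k=1  p_k/q_k = 1691/78
→ (1691, 78).  Check: 1691²=2859481, 470·78²=2859480, difference 1.
n=2: (1691,78)∘(1691,78) = (1691·1691+470·78·78, 1691·78+78·1691) = (5718961,263796)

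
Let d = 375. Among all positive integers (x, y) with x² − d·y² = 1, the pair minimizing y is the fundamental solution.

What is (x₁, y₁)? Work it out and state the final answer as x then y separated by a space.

15124 781

√375 = [19; 2,1,2,1,5,1,2,1,2,38, …], period ℓ=10 (even) → k=9
i=0: a=19 ⇒ p=19, q=1
…
i=2: a=1 ⇒ p=58, q=3
…
i=6: a=1 ⇒ p=1433, q=74
…
i=8: a=1 ⇒ p=5519, q=285
i=9: a=2 ⇒ p=15124, q=781
→ (15124, 781).  Check: 15124²=228735376, 375·781²=228735375, difference 1.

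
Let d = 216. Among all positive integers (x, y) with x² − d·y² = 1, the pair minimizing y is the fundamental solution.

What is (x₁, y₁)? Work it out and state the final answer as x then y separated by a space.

√216 → a₀=14, period (1,2,3,2,1,28); ℓ=6 even so k=5
step 0: (14, 1)  from 14·(1,0) + (0,1)
…
step 2: (44, 3)  from 2·(15,1) + (14,1)
…
step 4: (338, 23)  from 2·(147,10) + (44,3)
step 5: (485, 33)  from 1·(338,23) + (147,10)
→ (485, 33).  Check: 485²=235225, 216·33²=235224, difference 1.

485 33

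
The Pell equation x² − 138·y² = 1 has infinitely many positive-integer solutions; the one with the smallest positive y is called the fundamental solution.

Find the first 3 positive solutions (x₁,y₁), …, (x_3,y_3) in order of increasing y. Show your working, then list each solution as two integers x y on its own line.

[11; 1,2,1,22] for √138; ℓ=4 ⇒ convergent index 3
i=0: a=11 ⇒ p=11, q=1
i=1: a=1 ⇒ p=12, q=1
i=2: a=2 ⇒ p=35, q=3
i=3: a=1 ⇒ p=47, q=4
(x₁, y₁) = (47, 4);  47² − 138·4² = 1 ✓
n=2: (47,4)∘(47,4) = (47·47+138·4·4, 47·4+4·47) = (4417,376)
n=3: (4417,376)∘(47,4) = (47·4417+138·4·376, 47·376+4·4417) = (415151,35340)

47 4
4417 376
415151 35340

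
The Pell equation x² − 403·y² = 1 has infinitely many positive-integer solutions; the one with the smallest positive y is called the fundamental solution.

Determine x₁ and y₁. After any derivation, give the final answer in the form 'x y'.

d=403: √d = [20; 13,2,1,3,1,3,1,2,13,40] (ℓ=10, even), read p_9/q_9
k=0  a_k=20  p_k/q_k = 20/1
…
k=3  a_k=1  p_k/q_k = 803/40
k=4  a_k=3  p_k/q_k = 2951/147
k=5  a_k=1  p_k/q_k = 3754/187
…
k=7  a_k=1  p_k/q_k = 17967/895
k=8  a_k=2  p_k/q_k = 50147/2498
k=9  a_k=13  p_k/q_k = 669878/33369
(x₁, y₁) = (669878, 33369);  669878² − 403·33369² = 1 ✓

669878 33369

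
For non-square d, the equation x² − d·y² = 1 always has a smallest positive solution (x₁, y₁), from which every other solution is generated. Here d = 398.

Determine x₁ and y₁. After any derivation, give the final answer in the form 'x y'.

399 20

d=398: √d = [19; 1,18,1,38] (ℓ=4, even), read p_3/q_3
a_0=19:  p_0=19·1+0=19,  q_0=19·0+1=1
a_1=1:  p_1=1·19+1=20,  q_1=1·1+0=1
a_2=18:  p_2=18·20+19=379,  q_2=18·1+1=19
a_3=1:  p_3=1·379+20=399,  q_3=1·19+1=20
fundamental: x₁=399, y₁=20  (since 159201 − 398·400 = 1)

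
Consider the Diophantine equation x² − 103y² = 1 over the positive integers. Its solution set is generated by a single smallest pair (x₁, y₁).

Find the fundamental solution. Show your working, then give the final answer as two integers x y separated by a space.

227528 22419

√103 → a₀=10, period (6,1,2,1,1,9,1,1,2,1,6,20); ℓ=12 even so k=11
k=0  a_k=10  p_k/q_k = 10/1
k=1  a_k=6  p_k/q_k = 61/6
k=2  a_k=1  p_k/q_k = 71/7
…
k=4  a_k=1  p_k/q_k = 274/27
k=5  a_k=1  p_k/q_k = 477/47
…
k=9  a_k=2  p_k/q_k = 24266/2391
k=10  a_k=1  p_k/q_k = 33877/3338
k=11  a_k=6  p_k/q_k = 227528/22419
→ (227528, 22419).  Check: 227528²=51768990784, 103·22419²=51768990783, difference 1.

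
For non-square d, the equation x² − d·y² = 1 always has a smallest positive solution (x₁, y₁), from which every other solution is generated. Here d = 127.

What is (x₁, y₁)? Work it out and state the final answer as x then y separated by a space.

[11; 3,1,2,2,7,11,7,2,2,1,3,22] for √127; ℓ=12 ⇒ convergent index 11
i=0: a=11 ⇒ p=11, q=1
i=1: a=3 ⇒ p=34, q=3
i=2: a=1 ⇒ p=45, q=4
…
i=4: a=2 ⇒ p=293, q=26
…
i=6: a=11 ⇒ p=24218, q=2149
i=7: a=7 ⇒ p=171701, q=15236
i=8: a=2 ⇒ p=367620, q=32621
i=9: a=2 ⇒ p=906941, q=80478
i=10: a=1 ⇒ p=1274561, q=113099
i=11: a=3 ⇒ p=4730624, q=419775
fundamental: x₁=4730624, y₁=419775  (since 22378803429376 − 127·176211050625 = 1)

4730624 419775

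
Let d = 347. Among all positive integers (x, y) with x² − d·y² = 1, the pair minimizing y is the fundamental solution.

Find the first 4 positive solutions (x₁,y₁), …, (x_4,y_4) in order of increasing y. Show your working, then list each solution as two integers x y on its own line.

641602 34443
823306252807 44197395372
1056469876826312026 56714274530897445
1355666371822207590758497 72775983935101527618408

√347 = [18; 1,1,1,2,4,…,1,1,36, …], period ℓ=14 (even) → k=13
i=0: a=18 ⇒ p=18, q=1
i=1: a=1 ⇒ p=19, q=1
i=2: a=1 ⇒ p=37, q=2
…
i=6: a=1 ⇒ p=801, q=43
i=7: a=17 ⇒ p=14269, q=766
i=8: a=1 ⇒ p=15070, q=809
…
i=10: a=2 ⇒ p=164168, q=8813
i=11: a=1 ⇒ p=238717, q=12815
i=12: a=1 ⇒ p=402885, q=21628
i=13: a=1 ⇒ p=641602, q=34443
fundamental: x₁=641602, y₁=34443  (since 411653126404 − 347·1186320249 = 1)
n=2: (641602,34443)∘(641602,34443) = (641602·641602+347·34443·34443, 641602·34443+34443·641602) = (823306252807,44197395372)
n=3: (823306252807,44197395372)∘(641602,34443) = (641602·823306252807+347·34443·44197395372, 641602·44197395372+34443·823306252807) = (1056469876826312026,56714274530897445)
n=4: (1056469876826312026,56714274530897445)∘(641602,34443) = (641602·1056469876826312026+347·34443·56714274530897445, 641602·56714274530897445+34443·1056469876826312026) = (1355666371822207590758497,72775983935101527618408)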